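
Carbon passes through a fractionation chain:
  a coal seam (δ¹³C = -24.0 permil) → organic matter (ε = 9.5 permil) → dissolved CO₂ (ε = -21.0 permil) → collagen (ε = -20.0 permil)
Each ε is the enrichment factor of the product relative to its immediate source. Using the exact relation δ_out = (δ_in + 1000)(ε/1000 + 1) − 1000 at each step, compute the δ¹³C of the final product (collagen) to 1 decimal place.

step 1: δ = (-24.00 + 1000)·(9.5/1000 + 1) − 1000 = -14.73 permil
step 2: δ = (-14.73 + 1000)·(-21.0/1000 + 1) − 1000 = -35.42 permil
step 3: δ = (-35.42 + 1000)·(-20.0/1000 + 1) − 1000 = -54.71 permil

-54.7 permil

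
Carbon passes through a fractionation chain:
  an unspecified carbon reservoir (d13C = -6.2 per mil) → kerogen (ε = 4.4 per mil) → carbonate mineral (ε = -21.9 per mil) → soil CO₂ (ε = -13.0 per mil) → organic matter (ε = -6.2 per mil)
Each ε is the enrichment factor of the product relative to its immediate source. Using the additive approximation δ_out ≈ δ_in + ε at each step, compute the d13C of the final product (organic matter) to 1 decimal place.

-42.9 per mil

step 1: δ ≈ -6.2 + (4.4) = -1.8 per mil
step 2: δ ≈ -1.8 + (-21.9) = -23.7 per mil
step 3: δ ≈ -23.7 + (-13.0) = -36.7 per mil
step 4: δ ≈ -36.7 + (-6.2) = -42.9 per mil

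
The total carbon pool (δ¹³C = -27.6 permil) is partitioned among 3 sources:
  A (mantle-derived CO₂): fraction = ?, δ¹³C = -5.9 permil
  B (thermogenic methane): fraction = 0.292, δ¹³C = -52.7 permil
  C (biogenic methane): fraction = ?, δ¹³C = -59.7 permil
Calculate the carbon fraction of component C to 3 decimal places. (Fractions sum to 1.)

Let f_C and f_A be the unknown fractions; fractions sum to 1 so f_C + f_A = 0.708.
Mass balance: Σ fᵢ·δᵢ = δ_bulk ⇒ f_C·(-59.7) + f_A·(-5.9) = -27.6 − (-15.388) = -12.212
Substitute f_A = 0.708 − f_C:
f_C·(-59.7 − -5.9) = -12.212 − 0.708×(-5.9) = -8.034
f_C = -8.034 / -53.8 = 0.1493

0.149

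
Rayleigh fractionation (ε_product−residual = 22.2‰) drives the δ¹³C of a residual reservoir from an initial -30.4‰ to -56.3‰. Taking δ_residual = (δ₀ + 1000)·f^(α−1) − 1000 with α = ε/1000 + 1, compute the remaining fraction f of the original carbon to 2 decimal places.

α − 1 = ε/1000 = 0.0222
(δ_res + 1000)/(δ₀ + 1000) = (-56.3 + 1000)/(-30.4 + 1000) = 943.7/969.6 = 0.973288
f = 0.973288^(1/0.0222) = exp(ln(0.973288)/0.0222) = exp(-0.02708/0.0222)
f = exp(-1.2196) = 0.2953

0.30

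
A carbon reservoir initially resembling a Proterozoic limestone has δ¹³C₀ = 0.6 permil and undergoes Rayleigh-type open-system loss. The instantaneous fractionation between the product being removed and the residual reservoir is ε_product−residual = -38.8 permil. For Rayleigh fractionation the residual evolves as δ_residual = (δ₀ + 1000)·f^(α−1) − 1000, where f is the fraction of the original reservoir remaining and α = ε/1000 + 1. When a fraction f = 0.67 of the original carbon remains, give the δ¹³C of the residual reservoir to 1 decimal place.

Rayleigh residual: δ_res = (δ₀ + 1000)·f^(α−1) − 1000
α = ε/1000 + 1 = 0.96120, so α − 1 = -0.03880
f^(α−1) = 0.67^(-0.03880) = 1.015660
δ_res = (0.6 + 1000) × 1.015660 − 1000 = 1016.269 − 1000 = 16.27 permil

16.3 permil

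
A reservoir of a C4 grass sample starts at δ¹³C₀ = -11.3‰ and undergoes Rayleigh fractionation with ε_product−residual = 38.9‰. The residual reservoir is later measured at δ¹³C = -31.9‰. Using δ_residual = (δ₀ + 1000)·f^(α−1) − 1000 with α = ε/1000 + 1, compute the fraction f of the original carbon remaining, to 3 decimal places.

0.582

α − 1 = ε/1000 = 0.0389
(δ_res + 1000)/(δ₀ + 1000) = (-31.9 + 1000)/(-11.3 + 1000) = 968.1/988.7 = 0.979165
f = 0.979165^(1/0.0389) = exp(ln(0.979165)/0.0389) = exp(-0.02106/0.0389)
f = exp(-0.5413) = 0.5820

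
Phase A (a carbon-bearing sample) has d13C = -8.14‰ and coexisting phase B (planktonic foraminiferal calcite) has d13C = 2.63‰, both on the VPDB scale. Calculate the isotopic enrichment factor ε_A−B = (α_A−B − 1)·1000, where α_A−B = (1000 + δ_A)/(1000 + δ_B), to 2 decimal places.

α_A−B = (1000 + -8.14) / (1000 + 2.63) = 991.86 / 1002.63 = 0.989258
ε_A−B = (0.989258 − 1) × 1000 = -10.742‰
(The approximation ε ≈ δ_A − δ_B would give -10.77‰.)

-10.74‰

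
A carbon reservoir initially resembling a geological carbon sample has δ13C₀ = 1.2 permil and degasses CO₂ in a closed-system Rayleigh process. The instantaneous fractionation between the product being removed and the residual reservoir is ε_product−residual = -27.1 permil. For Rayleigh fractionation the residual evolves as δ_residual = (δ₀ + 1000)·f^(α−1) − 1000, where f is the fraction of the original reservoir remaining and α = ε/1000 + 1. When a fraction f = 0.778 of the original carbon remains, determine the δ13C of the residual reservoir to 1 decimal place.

8.0 permil

Rayleigh residual: δ_res = (δ₀ + 1000)·f^(α−1) − 1000
α = ε/1000 + 1 = 0.97290, so α − 1 = -0.02710
f^(α−1) = 0.778^(-0.02710) = 1.006826
δ_res = (1.2 + 1000) × 1.006826 − 1000 = 1008.034 − 1000 = 8.03 permil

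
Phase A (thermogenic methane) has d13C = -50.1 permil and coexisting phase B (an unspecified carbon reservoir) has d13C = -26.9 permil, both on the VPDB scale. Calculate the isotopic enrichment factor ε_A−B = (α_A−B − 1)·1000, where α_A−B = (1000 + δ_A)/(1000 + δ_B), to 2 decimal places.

-23.84 permil

α_A−B = (1000 + -50.1) / (1000 + -26.9) = 949.9 / 973.1 = 0.976159
ε_A−B = (0.976159 − 1) × 1000 = -23.841 permil
(The approximation ε ≈ δ_A − δ_B would give -23.2 permil.)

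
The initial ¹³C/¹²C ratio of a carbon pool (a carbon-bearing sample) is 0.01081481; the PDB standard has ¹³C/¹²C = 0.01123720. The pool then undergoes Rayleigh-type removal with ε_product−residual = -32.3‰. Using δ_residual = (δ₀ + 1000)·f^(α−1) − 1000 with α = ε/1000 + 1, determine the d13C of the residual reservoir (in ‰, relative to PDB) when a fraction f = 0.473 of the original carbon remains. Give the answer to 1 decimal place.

-14.0‰

δ₀ = (0.01081481/0.01123720 − 1)×1000 = (0.962411 − 1)×1000 = -37.589‰
α − 1 = ε/1000 = -0.0323
f^(α−1) = 0.473^(-0.0323) = 1.024476
δ_res = (-37.589 + 1000) × 1.024476 − 1000 = 985.968 − 1000 = -14.03‰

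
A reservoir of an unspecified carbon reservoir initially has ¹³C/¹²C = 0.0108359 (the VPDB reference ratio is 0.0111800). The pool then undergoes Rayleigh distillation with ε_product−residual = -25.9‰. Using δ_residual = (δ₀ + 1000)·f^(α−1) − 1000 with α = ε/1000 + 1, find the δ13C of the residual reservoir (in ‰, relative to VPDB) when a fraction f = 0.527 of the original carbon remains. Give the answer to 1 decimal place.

-14.6‰

δ₀ = (0.0108359/0.0111800 − 1)×1000 = (0.969222 − 1)×1000 = -30.778‰
α − 1 = ε/1000 = -0.0259
f^(α−1) = 0.527^(-0.0259) = 1.016729
δ_res = (-30.778 + 1000) × 1.016729 − 1000 = 985.436 − 1000 = -14.56‰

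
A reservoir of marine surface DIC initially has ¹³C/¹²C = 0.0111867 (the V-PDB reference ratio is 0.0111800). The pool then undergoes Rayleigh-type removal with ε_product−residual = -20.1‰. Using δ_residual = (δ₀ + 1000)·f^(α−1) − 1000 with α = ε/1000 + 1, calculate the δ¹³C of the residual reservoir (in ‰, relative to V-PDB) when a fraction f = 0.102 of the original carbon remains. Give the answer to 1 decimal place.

δ₀ = (0.0111867/0.0111800 − 1)×1000 = (1.000599 − 1)×1000 = 0.599‰
α − 1 = ε/1000 = -0.0201
f^(α−1) = 0.102^(-0.0201) = 1.046953
δ_res = (0.599 + 1000) × 1.046953 − 1000 = 1047.580 − 1000 = 47.58‰

47.6‰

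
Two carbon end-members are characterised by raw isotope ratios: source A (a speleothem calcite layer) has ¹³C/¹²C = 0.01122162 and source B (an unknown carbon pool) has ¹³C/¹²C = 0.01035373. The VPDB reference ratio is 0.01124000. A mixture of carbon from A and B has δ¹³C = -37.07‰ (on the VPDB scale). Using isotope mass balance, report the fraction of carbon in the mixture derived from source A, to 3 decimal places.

δ_A = (0.01122162/0.01124000 − 1)×1000 = (0.998365 − 1)×1000 = -1.635‰
δ_B = (0.01035373/0.01124000 − 1)×1000 = (0.921150 − 1)×1000 = -78.850‰
f_A = (δ_mix − δ_B)/(δ_A − δ_B) = (-37.07 − (-78.850))/(-1.635 − (-78.850))
f_A = 41.780 / 77.214 = 0.5411

0.541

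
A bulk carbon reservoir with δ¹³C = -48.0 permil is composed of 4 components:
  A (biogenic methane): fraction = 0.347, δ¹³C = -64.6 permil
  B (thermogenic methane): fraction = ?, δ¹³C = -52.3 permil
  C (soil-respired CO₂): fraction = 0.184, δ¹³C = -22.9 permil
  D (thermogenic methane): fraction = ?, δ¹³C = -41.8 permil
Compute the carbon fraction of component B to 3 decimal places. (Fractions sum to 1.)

0.168

Let f_B and f_D be the unknown fractions; fractions sum to 1 so f_B + f_D = 0.469.
Mass balance: Σ fᵢ·δᵢ = δ_bulk ⇒ f_B·(-52.3) + f_D·(-41.8) = -48.0 − (-26.630) = -21.370
Substitute f_D = 0.469 − f_B:
f_B·(-52.3 − -41.8) = -21.370 − 0.469×(-41.8) = -1.766
f_B = -1.766 / -10.5 = 0.1682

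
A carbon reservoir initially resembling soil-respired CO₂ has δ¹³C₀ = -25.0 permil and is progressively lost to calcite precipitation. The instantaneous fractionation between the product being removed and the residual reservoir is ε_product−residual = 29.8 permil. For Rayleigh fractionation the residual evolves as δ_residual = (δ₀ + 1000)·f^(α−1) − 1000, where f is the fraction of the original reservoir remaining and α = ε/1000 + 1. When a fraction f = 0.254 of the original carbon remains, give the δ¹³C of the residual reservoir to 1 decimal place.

-64.0 permil

Rayleigh residual: δ_res = (δ₀ + 1000)·f^(α−1) − 1000
α = ε/1000 + 1 = 1.02980, so α − 1 = 0.02980
f^(α−1) = 0.254^(0.02980) = 0.959984
δ_res = (-25.0 + 1000) × 0.959984 − 1000 = 935.985 − 1000 = -64.02 permil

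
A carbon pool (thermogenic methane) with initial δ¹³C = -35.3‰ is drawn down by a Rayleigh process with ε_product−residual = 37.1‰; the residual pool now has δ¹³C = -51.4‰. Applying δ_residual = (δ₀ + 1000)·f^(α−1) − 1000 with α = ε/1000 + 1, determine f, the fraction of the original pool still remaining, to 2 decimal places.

α − 1 = ε/1000 = 0.0371
(δ_res + 1000)/(δ₀ + 1000) = (-51.4 + 1000)/(-35.3 + 1000) = 948.6/964.7 = 0.983311
f = 0.983311^(1/0.0371) = exp(ln(0.983311)/0.0371) = exp(-0.01683/0.0371)
f = exp(-0.4536) = 0.6353

0.64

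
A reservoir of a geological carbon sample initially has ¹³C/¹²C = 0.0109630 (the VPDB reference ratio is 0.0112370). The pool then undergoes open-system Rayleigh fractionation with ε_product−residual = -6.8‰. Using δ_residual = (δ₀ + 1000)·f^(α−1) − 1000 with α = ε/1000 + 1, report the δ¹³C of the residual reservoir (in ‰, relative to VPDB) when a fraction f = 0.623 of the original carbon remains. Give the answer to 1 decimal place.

δ₀ = (0.0109630/0.0112370 − 1)×1000 = (0.975616 − 1)×1000 = -24.384‰
α − 1 = ε/1000 = -0.0068
f^(α−1) = 0.623^(-0.0068) = 1.003223
δ_res = (-24.384 + 1000) × 1.003223 − 1000 = 978.761 − 1000 = -21.24‰

-21.2‰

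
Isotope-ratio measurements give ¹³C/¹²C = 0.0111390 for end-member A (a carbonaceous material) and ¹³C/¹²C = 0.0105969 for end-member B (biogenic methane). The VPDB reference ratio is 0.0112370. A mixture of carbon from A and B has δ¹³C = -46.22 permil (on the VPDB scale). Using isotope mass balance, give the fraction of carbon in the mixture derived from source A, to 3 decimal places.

δ_A = (0.0111390/0.0112370 − 1)×1000 = (0.991279 − 1)×1000 = -8.721 permil
δ_B = (0.0105969/0.0112370 − 1)×1000 = (0.943036 − 1)×1000 = -56.964 permil
f_A = (δ_mix − δ_B)/(δ_A − δ_B) = (-46.22 − (-56.964))/(-8.721 − (-56.964))
f_A = 10.744 / 48.242 = 0.2227

0.223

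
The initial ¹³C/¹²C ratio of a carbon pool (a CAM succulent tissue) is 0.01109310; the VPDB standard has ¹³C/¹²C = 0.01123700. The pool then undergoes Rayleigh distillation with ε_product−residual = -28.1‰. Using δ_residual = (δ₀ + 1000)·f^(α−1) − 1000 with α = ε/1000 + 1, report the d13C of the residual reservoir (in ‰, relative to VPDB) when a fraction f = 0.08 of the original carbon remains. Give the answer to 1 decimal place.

59.8‰

δ₀ = (0.01109310/0.01123700 − 1)×1000 = (0.987194 − 1)×1000 = -12.806‰
α − 1 = ε/1000 = -0.0281
f^(α−1) = 0.08^(-0.0281) = 1.073552
δ_res = (-12.806 + 1000) × 1.073552 − 1000 = 1059.804 − 1000 = 59.80‰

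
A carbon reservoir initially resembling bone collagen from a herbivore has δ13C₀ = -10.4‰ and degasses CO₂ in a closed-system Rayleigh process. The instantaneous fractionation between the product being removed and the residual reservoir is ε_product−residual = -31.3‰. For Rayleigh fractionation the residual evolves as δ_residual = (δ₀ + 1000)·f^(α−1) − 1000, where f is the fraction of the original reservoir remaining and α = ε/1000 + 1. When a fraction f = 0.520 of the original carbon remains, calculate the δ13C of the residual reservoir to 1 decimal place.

Rayleigh residual: δ_res = (δ₀ + 1000)·f^(α−1) − 1000
α = ε/1000 + 1 = 0.96870, so α − 1 = -0.03130
f^(α−1) = 0.520^(-0.03130) = 1.020679
δ_res = (-10.4 + 1000) × 1.020679 − 1000 = 1010.064 − 1000 = 10.06‰

10.1‰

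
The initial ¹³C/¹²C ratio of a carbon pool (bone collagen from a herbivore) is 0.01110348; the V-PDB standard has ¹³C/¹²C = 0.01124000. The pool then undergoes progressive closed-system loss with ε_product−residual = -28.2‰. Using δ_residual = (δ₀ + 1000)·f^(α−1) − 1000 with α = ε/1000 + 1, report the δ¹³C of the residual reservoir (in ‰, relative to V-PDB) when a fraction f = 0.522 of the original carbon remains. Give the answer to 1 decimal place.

δ₀ = (0.01110348/0.01124000 − 1)×1000 = (0.987854 − 1)×1000 = -12.146‰
α − 1 = ε/1000 = -0.0282
f^(α−1) = 0.522^(-0.0282) = 1.018502
δ_res = (-12.146 + 1000) × 1.018502 − 1000 = 1006.131 − 1000 = 6.13‰

6.1‰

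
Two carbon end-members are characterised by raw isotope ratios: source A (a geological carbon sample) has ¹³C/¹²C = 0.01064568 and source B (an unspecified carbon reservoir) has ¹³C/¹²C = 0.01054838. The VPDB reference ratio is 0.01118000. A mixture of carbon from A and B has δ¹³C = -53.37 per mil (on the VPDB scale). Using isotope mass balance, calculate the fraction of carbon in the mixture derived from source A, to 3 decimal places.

δ_A = (0.01064568/0.01118000 − 1)×1000 = (0.952208 − 1)×1000 = -47.792 per mil
δ_B = (0.01054838/0.01118000 − 1)×1000 = (0.943504 − 1)×1000 = -56.496 per mil
f_A = (δ_mix − δ_B)/(δ_A − δ_B) = (-53.37 − (-56.496))/(-47.792 − (-56.496))
f_A = 3.126 / 8.703 = 0.3591

0.359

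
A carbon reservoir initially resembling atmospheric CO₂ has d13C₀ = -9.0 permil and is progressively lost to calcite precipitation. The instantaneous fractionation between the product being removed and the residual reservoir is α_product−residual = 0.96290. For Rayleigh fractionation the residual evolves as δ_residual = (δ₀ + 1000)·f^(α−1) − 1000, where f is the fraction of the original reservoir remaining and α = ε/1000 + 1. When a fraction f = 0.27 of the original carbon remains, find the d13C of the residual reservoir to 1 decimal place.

Rayleigh residual: δ_res = (δ₀ + 1000)·f^(α−1) − 1000
α − 1 = -0.03710
f^(α−1) = 0.27^(-0.03710) = 1.049775
δ_res = (-9.0 + 1000) × 1.049775 − 1000 = 1040.327 − 1000 = 40.33 permil

40.3 permil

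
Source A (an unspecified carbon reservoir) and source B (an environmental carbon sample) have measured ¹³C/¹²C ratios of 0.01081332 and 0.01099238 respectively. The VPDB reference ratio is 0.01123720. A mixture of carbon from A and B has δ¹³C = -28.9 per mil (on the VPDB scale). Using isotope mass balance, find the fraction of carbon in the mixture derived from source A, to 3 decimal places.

0.446

δ_A = (0.01081332/0.01123720 − 1)×1000 = (0.962279 − 1)×1000 = -37.721 per mil
δ_B = (0.01099238/0.01123720 − 1)×1000 = (0.978213 − 1)×1000 = -21.787 per mil
f_A = (δ_mix − δ_B)/(δ_A − δ_B) = (-28.9 − (-21.787))/(-37.721 − (-21.787))
f_A = -7.113 / -15.935 = 0.4464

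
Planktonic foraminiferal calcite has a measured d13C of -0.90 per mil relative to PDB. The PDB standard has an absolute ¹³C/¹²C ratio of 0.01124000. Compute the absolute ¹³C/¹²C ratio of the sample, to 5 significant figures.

R_sample = R_standard × (d13C/1000 + 1)
R_sample = 0.01124000 × (-0.90/1000 + 1) = 0.01124000 × 0.999100
R_sample = 0.0112299

0.011230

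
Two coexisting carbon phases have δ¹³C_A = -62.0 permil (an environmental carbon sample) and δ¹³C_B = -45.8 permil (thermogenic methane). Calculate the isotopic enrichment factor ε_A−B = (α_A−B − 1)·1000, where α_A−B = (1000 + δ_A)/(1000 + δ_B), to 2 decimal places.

α_A−B = (1000 + -62.0) / (1000 + -45.8) = 938.0 / 954.2 = 0.983022
ε_A−B = (0.983022 − 1) × 1000 = -16.978 permil
(The approximation ε ≈ δ_A − δ_B would give -16.2 permil.)

-16.98 permil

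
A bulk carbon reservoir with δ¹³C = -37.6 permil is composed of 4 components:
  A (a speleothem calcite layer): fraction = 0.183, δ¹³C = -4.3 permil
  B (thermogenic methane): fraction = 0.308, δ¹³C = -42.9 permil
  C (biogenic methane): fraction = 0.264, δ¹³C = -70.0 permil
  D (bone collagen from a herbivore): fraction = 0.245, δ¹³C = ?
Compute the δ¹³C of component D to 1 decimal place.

Isotope mass balance: δ_bulk = Σ fᵢ·δᵢ.
-37.6 = 0.183×(-4.3) + 0.308×(-42.9) + 0.264×(-70.0) + 0.245×δ_D
0.245·δ_D = -37.6 − (-32.480) = -5.120
δ_D = -5.120 / 0.245 = -20.90 permil

-20.9 permil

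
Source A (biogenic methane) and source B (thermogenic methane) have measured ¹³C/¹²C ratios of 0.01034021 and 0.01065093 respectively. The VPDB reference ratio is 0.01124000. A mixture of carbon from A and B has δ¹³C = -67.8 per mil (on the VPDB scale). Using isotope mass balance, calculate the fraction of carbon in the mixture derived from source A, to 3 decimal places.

0.557

δ_A = (0.01034021/0.01124000 − 1)×1000 = (0.919948 − 1)×1000 = -80.052 per mil
δ_B = (0.01065093/0.01124000 − 1)×1000 = (0.947592 − 1)×1000 = -52.408 per mil
f_A = (δ_mix − δ_B)/(δ_A − δ_B) = (-67.8 − (-52.408))/(-80.052 − (-52.408))
f_A = -15.392 / -27.644 = 0.5568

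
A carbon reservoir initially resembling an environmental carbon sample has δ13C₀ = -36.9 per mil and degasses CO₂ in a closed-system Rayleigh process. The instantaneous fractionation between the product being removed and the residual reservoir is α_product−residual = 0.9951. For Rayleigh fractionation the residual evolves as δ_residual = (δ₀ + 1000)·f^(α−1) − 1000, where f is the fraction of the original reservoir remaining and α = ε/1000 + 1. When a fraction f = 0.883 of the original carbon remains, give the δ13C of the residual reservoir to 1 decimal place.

-36.3 per mil

Rayleigh residual: δ_res = (δ₀ + 1000)·f^(α−1) − 1000
α − 1 = -0.00490
f^(α−1) = 0.883^(-0.00490) = 1.000610
δ_res = (-36.9 + 1000) × 1.000610 − 1000 = 963.687 − 1000 = -36.31 per mil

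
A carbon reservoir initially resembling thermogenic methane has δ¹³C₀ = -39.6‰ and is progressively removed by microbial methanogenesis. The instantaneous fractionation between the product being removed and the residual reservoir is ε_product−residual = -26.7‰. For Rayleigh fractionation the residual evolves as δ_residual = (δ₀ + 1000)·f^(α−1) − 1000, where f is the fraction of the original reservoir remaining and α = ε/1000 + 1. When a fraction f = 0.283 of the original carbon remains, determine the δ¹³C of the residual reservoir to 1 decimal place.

-6.7‰

Rayleigh residual: δ_res = (δ₀ + 1000)·f^(α−1) − 1000
α = ε/1000 + 1 = 0.97330, so α − 1 = -0.02670
f^(α−1) = 0.283^(-0.02670) = 1.034278
δ_res = (-39.6 + 1000) × 1.034278 − 1000 = 993.321 − 1000 = -6.68‰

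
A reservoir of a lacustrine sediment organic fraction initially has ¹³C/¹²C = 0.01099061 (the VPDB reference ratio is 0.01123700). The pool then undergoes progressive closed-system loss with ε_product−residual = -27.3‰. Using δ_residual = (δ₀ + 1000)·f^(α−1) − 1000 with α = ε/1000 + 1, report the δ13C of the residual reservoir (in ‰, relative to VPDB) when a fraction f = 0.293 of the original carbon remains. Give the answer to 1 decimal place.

11.4‰

δ₀ = (0.01099061/0.01123700 − 1)×1000 = (0.978073 − 1)×1000 = -21.927‰
α − 1 = ε/1000 = -0.0273
f^(α−1) = 0.293^(-0.0273) = 1.034081
δ_res = (-21.927 + 1000) × 1.034081 − 1000 = 1011.407 − 1000 = 11.41‰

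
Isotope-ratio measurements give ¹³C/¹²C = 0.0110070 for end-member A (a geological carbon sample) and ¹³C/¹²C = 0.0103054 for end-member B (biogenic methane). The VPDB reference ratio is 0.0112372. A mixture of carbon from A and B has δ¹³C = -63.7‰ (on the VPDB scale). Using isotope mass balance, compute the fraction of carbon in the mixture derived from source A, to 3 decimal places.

δ_A = (0.0110070/0.0112372 − 1)×1000 = (0.979514 − 1)×1000 = -20.486‰
δ_B = (0.0103054/0.0112372 − 1)×1000 = (0.917079 − 1)×1000 = -82.921‰
f_A = (δ_mix − δ_B)/(δ_A − δ_B) = (-63.7 − (-82.921))/(-20.486 − (-82.921))
f_A = 19.221 / 62.435 = 0.3079

0.308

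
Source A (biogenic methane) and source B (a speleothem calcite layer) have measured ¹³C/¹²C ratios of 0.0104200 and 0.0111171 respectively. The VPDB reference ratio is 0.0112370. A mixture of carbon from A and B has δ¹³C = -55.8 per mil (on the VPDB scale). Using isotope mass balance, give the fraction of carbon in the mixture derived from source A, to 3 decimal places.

0.727

δ_A = (0.0104200/0.0112370 − 1)×1000 = (0.927294 − 1)×1000 = -72.706 per mil
δ_B = (0.0111171/0.0112370 − 1)×1000 = (0.989330 − 1)×1000 = -10.670 per mil
f_A = (δ_mix − δ_B)/(δ_A − δ_B) = (-55.8 − (-10.670))/(-72.706 − (-10.670))
f_A = -45.130 / -62.036 = 0.7275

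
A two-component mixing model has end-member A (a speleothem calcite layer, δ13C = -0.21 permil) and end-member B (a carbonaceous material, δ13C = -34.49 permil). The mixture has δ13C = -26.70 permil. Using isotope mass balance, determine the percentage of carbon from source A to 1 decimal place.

22.7%

δ_mix = f_A·δ_A + (1 − f_A)·δ_B  ⇒  f_A = (δ_mix − δ_B)/(δ_A − δ_B)
f_A = (-26.70 − (-34.49)) / (-0.21 − (-34.49))
f_A = 7.79 / 34.28 = 0.2272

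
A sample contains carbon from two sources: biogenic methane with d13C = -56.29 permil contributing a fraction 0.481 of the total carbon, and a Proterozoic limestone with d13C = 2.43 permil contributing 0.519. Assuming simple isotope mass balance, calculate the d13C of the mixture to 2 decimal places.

δ_mix = f_A·δ_A + f_B·δ_B
δ_mix = 0.481 × (-56.29) + 0.519 × (2.43)
δ_mix = -27.075 + 1.261 = -25.814 permil

-25.81 permil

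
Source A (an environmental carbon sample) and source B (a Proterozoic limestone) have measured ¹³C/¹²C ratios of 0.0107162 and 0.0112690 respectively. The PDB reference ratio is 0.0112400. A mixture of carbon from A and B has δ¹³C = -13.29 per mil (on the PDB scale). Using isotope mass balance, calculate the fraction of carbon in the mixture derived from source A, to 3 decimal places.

δ_A = (0.0107162/0.0112400 − 1)×1000 = (0.953399 − 1)×1000 = -46.601 per mil
δ_B = (0.0112690/0.0112400 − 1)×1000 = (1.002580 − 1)×1000 = 2.580 per mil
f_A = (δ_mix − δ_B)/(δ_A − δ_B) = (-13.29 − (2.580))/(-46.601 − (2.580))
f_A = -15.870 / -49.181 = 0.3227

0.323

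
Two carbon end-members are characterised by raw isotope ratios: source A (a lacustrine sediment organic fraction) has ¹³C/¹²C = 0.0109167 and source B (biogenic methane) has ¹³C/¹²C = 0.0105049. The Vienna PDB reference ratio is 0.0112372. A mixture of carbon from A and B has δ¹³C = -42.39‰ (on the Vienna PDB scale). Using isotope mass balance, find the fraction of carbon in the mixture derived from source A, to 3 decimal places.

δ_A = (0.0109167/0.0112372 − 1)×1000 = (0.971479 − 1)×1000 = -28.521‰
δ_B = (0.0105049/0.0112372 − 1)×1000 = (0.934833 − 1)×1000 = -65.167‰
f_A = (δ_mix − δ_B)/(δ_A − δ_B) = (-42.39 − (-65.167))/(-28.521 − (-65.167))
f_A = 22.777 / 36.646 = 0.6216

0.622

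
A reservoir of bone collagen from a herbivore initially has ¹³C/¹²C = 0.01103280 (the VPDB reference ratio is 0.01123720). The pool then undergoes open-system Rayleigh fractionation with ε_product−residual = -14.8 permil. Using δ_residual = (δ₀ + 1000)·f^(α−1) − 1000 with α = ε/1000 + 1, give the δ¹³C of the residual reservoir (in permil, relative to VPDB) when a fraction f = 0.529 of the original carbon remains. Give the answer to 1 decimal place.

δ₀ = (0.01103280/0.01123720 − 1)×1000 = (0.981810 − 1)×1000 = -18.190 permil
α − 1 = ε/1000 = -0.0148
f^(α−1) = 0.529^(-0.0148) = 1.009469
δ_res = (-18.190 + 1000) × 1.009469 − 1000 = 991.107 − 1000 = -8.89 permil

-8.9 permil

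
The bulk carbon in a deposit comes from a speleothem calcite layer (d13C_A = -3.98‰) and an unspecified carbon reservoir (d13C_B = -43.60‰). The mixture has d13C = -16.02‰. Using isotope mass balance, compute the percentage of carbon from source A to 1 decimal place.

69.6%

δ_mix = f_A·δ_A + (1 − f_A)·δ_B  ⇒  f_A = (δ_mix − δ_B)/(δ_A − δ_B)
f_A = (-16.02 − (-43.60)) / (-3.98 − (-43.60))
f_A = 27.58 / 39.62 = 0.6961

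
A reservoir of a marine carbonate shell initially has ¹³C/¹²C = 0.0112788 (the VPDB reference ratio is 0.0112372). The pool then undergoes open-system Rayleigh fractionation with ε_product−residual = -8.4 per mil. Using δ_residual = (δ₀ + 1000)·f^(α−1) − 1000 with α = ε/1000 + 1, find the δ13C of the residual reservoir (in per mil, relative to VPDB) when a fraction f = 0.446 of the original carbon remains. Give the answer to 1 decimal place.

10.5 per mil

δ₀ = (0.0112788/0.0112372 − 1)×1000 = (1.003702 − 1)×1000 = 3.702 per mil
α − 1 = ε/1000 = -0.0084
f^(α−1) = 0.446^(-0.0084) = 1.006806
δ_res = (3.702 + 1000) × 1.006806 − 1000 = 1010.533 − 1000 = 10.53 per mil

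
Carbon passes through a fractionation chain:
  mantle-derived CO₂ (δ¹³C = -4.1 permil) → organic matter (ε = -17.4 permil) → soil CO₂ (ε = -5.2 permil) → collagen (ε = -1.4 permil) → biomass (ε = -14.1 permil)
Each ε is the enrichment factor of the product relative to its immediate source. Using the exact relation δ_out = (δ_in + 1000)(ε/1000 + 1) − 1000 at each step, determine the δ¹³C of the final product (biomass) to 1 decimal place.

-41.6 permil

step 1: δ = (-4.10 + 1000)·(-17.4/1000 + 1) − 1000 = -21.43 permil
step 2: δ = (-21.43 + 1000)·(-5.2/1000 + 1) − 1000 = -26.52 permil
step 3: δ = (-26.52 + 1000)·(-1.4/1000 + 1) − 1000 = -27.88 permil
step 4: δ = (-27.88 + 1000)·(-14.1/1000 + 1) − 1000 = -41.59 permil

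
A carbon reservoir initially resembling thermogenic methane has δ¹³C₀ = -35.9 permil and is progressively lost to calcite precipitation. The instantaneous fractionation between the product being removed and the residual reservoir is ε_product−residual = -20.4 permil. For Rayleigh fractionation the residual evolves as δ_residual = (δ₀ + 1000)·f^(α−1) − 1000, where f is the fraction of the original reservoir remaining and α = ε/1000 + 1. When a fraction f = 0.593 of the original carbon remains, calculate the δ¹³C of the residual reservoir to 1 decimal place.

-25.6 permil

Rayleigh residual: δ_res = (δ₀ + 1000)·f^(α−1) − 1000
α = ε/1000 + 1 = 0.97960, so α − 1 = -0.02040
f^(α−1) = 0.593^(-0.02040) = 1.010717
δ_res = (-35.9 + 1000) × 1.010717 − 1000 = 974.433 − 1000 = -25.57 permil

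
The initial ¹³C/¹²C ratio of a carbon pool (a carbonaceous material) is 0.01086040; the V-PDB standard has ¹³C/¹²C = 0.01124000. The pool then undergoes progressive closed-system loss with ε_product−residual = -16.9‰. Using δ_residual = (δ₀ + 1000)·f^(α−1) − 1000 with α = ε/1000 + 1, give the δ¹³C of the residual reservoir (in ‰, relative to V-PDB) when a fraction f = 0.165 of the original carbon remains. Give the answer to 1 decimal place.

δ₀ = (0.01086040/0.01124000 − 1)×1000 = (0.966228 − 1)×1000 = -33.772‰
α − 1 = ε/1000 = -0.0169
f^(α−1) = 0.165^(-0.0169) = 1.030919
δ_res = (-33.772 + 1000) × 1.030919 − 1000 = 996.103 − 1000 = -3.90‰

-3.9‰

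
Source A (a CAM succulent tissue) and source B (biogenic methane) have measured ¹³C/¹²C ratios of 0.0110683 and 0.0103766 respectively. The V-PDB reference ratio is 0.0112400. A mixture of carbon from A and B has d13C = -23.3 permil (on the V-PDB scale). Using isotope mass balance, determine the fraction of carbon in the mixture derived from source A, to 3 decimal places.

0.870

δ_A = (0.0110683/0.0112400 − 1)×1000 = (0.984724 − 1)×1000 = -15.276 permil
δ_B = (0.0103766/0.0112400 − 1)×1000 = (0.923185 − 1)×1000 = -76.815 permil
f_A = (δ_mix − δ_B)/(δ_A − δ_B) = (-23.3 − (-76.815))/(-15.276 − (-76.815))
f_A = 53.515 / 61.539 = 0.8696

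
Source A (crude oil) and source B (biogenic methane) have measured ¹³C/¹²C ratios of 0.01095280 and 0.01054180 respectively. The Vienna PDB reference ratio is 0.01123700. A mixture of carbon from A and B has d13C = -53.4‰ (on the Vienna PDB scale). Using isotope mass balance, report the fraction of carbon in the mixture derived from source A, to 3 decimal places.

0.231

δ_A = (0.01095280/0.01123700 − 1)×1000 = (0.974709 − 1)×1000 = -25.291‰
δ_B = (0.01054180/0.01123700 − 1)×1000 = (0.938133 − 1)×1000 = -61.867‰
f_A = (δ_mix − δ_B)/(δ_A − δ_B) = (-53.4 − (-61.867))/(-25.291 − (-61.867))
f_A = 8.467 / 36.576 = 0.2315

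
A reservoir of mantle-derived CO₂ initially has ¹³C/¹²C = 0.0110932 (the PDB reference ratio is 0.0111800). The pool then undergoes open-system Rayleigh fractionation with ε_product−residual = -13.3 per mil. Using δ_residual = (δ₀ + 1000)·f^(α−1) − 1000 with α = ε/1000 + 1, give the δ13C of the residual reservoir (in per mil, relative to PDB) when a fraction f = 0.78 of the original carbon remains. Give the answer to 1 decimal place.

-4.5 per mil

δ₀ = (0.0110932/0.0111800 − 1)×1000 = (0.992236 − 1)×1000 = -7.764 per mil
α − 1 = ε/1000 = -0.0133
f^(α−1) = 0.78^(-0.0133) = 1.003310
δ_res = (-7.764 + 1000) × 1.003310 − 1000 = 995.520 − 1000 = -4.48 per mil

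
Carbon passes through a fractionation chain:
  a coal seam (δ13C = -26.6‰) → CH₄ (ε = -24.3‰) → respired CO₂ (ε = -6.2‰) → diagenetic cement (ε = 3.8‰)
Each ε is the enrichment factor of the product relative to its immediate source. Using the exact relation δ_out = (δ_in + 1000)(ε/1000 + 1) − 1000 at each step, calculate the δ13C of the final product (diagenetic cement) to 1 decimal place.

step 1: δ = (-26.60 + 1000)·(-24.3/1000 + 1) − 1000 = -50.25‰
step 2: δ = (-50.25 + 1000)·(-6.2/1000 + 1) − 1000 = -56.14‰
step 3: δ = (-56.14 + 1000)·(3.8/1000 + 1) − 1000 = -52.56‰

-52.6‰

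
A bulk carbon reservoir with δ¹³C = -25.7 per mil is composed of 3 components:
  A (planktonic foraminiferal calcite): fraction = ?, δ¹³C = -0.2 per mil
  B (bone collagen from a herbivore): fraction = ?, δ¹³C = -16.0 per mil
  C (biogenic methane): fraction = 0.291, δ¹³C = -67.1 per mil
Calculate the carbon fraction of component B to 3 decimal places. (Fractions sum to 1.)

0.382

Let f_B and f_A be the unknown fractions; fractions sum to 1 so f_B + f_A = 0.709.
Mass balance: Σ fᵢ·δᵢ = δ_bulk ⇒ f_B·(-16.0) + f_A·(-0.2) = -25.7 − (-19.526) = -6.174
Substitute f_A = 0.709 − f_B:
f_B·(-16.0 − -0.2) = -6.174 − 0.709×(-0.2) = -6.032
f_B = -6.032 / -15.8 = 0.3818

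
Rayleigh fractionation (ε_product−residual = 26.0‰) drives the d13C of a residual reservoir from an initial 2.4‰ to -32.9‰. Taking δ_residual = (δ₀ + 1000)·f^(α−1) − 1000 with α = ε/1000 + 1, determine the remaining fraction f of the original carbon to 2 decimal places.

0.25

α − 1 = ε/1000 = 0.0260
(δ_res + 1000)/(δ₀ + 1000) = (-32.9 + 1000)/(2.4 + 1000) = 967.1/1002.4 = 0.964785
f = 0.964785^(1/0.0260) = exp(ln(0.964785)/0.0260) = exp(-0.03585/0.0260)
f = exp(-1.3789) = 0.2519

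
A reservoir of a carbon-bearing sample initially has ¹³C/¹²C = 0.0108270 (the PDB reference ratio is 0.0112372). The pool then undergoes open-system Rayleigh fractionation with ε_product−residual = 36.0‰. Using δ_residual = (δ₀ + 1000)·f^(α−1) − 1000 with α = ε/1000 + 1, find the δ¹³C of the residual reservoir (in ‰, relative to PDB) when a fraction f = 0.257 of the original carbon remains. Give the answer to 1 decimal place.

δ₀ = (0.0108270/0.0112372 − 1)×1000 = (0.963496 − 1)×1000 = -36.504‰
α − 1 = ε/1000 = 0.0360
f^(α−1) = 0.257^(0.0360) = 0.952264
δ_res = (-36.504 + 1000) × 0.952264 − 1000 = 917.503 − 1000 = -82.50‰

-82.5‰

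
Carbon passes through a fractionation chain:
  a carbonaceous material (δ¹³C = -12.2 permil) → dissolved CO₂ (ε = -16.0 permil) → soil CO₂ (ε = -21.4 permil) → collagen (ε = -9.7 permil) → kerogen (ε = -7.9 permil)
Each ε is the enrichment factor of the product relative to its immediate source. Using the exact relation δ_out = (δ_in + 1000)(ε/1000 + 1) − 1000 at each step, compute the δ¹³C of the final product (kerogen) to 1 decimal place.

step 1: δ = (-12.20 + 1000)·(-16.0/1000 + 1) − 1000 = -28.00 permil
step 2: δ = (-28.00 + 1000)·(-21.4/1000 + 1) − 1000 = -48.81 permil
step 3: δ = (-48.81 + 1000)·(-9.7/1000 + 1) − 1000 = -58.03 permil
step 4: δ = (-58.03 + 1000)·(-7.9/1000 + 1) − 1000 = -65.47 permil

-65.5 permil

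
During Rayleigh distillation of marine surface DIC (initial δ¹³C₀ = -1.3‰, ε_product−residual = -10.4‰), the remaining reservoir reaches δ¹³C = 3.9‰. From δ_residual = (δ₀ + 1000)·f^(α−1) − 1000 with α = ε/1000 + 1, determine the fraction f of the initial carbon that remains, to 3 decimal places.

α − 1 = ε/1000 = -0.0104
(δ_res + 1000)/(δ₀ + 1000) = (3.9 + 1000)/(-1.3 + 1000) = 1003.9/998.7 = 1.005207
f = 1.005207^(1/-0.0104) = exp(ln(1.005207)/-0.0104) = exp(0.00519/-0.0104)
f = exp(-0.4994) = 0.6069

0.607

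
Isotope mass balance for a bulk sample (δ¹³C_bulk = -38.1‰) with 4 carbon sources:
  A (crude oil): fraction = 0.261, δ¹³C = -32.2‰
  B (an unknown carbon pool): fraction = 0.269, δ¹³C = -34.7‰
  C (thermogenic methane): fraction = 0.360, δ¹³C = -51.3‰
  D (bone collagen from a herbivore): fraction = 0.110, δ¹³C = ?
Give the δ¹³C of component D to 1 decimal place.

-17.2‰

Isotope mass balance: δ_bulk = Σ fᵢ·δᵢ.
-38.1 = 0.261×(-32.2) + 0.269×(-34.7) + 0.360×(-51.3) + 0.110×δ_D
0.110·δ_D = -38.1 − (-36.207) = -1.893
δ_D = -1.893 / 0.110 = -17.21‰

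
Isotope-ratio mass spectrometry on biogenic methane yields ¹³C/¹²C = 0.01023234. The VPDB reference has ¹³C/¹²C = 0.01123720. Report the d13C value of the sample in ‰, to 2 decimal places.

d13C = (R_sample / R_standard − 1) × 1000
R_sample / R_standard = 0.01023234 / 0.01123720 = 0.910577
d13C = (0.910577 − 1) × 1000 = -89.423‰

-89.42‰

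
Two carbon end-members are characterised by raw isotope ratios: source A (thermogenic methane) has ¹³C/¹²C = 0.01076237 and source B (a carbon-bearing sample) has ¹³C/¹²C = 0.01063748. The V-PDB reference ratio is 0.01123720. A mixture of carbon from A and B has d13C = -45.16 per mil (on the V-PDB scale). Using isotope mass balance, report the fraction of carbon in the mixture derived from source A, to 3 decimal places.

δ_A = (0.01076237/0.01123720 − 1)×1000 = (0.957745 − 1)×1000 = -42.255 per mil
δ_B = (0.01063748/0.01123720 − 1)×1000 = (0.946631 − 1)×1000 = -53.369 per mil
f_A = (δ_mix − δ_B)/(δ_A − δ_B) = (-45.16 − (-53.369))/(-42.255 − (-53.369))
f_A = 8.209 / 11.114 = 0.7386

0.739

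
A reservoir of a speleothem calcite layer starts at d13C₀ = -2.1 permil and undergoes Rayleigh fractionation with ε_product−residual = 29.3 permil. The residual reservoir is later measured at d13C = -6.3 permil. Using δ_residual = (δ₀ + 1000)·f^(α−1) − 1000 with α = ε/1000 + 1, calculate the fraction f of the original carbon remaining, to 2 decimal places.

α − 1 = ε/1000 = 0.0293
(δ_res + 1000)/(δ₀ + 1000) = (-6.3 + 1000)/(-2.1 + 1000) = 993.7/997.9 = 0.995791
f = 0.995791^(1/0.0293) = exp(ln(0.995791)/0.0293) = exp(-0.00422/0.0293)
f = exp(-0.1439) = 0.8659

0.87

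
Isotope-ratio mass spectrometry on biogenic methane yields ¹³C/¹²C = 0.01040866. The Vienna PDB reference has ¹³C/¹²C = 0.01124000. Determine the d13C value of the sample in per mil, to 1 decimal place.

-74.0 per mil

d13C = (R_sample / R_standard − 1) × 1000
R_sample / R_standard = 0.01040866 / 0.01124000 = 0.926037
d13C = (0.926037 − 1) × 1000 = -73.96 per mil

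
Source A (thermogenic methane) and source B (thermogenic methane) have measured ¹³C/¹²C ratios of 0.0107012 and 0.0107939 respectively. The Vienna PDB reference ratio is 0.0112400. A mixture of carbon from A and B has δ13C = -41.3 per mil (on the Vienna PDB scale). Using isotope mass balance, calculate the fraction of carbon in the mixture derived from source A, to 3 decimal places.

0.195

δ_A = (0.0107012/0.0112400 − 1)×1000 = (0.952064 − 1)×1000 = -47.936 per mil
δ_B = (0.0107939/0.0112400 − 1)×1000 = (0.960311 − 1)×1000 = -39.689 per mil
f_A = (δ_mix − δ_B)/(δ_A − δ_B) = (-41.3 − (-39.689))/(-47.936 − (-39.689))
f_A = -1.611 / -8.247 = 0.1954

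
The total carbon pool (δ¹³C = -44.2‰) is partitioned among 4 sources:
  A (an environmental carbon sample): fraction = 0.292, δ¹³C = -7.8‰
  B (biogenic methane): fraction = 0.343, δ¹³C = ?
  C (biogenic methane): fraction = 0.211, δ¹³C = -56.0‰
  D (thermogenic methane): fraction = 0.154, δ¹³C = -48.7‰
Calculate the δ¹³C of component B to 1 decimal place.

Isotope mass balance: δ_bulk = Σ fᵢ·δᵢ.
-44.2 = 0.292×(-7.8) + 0.343×δ_B + 0.211×(-56.0) + 0.154×(-48.7)
0.343·δ_B = -44.2 − (-21.593) = -22.607
δ_B = -22.607 / 0.343 = -65.91‰

-65.9‰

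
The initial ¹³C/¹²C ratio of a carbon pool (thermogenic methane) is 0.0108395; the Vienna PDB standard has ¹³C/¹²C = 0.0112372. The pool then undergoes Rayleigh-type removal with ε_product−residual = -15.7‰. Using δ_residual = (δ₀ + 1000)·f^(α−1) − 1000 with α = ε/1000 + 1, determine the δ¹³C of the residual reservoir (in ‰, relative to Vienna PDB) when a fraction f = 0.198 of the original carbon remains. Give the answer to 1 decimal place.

-10.6‰

δ₀ = (0.0108395/0.0112372 − 1)×1000 = (0.964609 − 1)×1000 = -35.391‰
α − 1 = ε/1000 = -0.0157
f^(α−1) = 0.198^(-0.0157) = 1.025752
δ_res = (-35.391 + 1000) × 1.025752 − 1000 = 989.449 − 1000 = -10.55‰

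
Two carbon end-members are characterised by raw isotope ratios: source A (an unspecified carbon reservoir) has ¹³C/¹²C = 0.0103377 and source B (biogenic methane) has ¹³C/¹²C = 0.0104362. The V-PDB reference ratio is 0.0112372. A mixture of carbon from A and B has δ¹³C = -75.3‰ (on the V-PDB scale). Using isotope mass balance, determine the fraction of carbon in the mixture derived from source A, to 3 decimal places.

0.458

δ_A = (0.0103377/0.0112372 − 1)×1000 = (0.919953 − 1)×1000 = -80.047‰
δ_B = (0.0104362/0.0112372 − 1)×1000 = (0.928719 − 1)×1000 = -71.281‰
f_A = (δ_mix − δ_B)/(δ_A − δ_B) = (-75.3 − (-71.281))/(-80.047 − (-71.281))
f_A = -4.019 / -8.766 = 0.4585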